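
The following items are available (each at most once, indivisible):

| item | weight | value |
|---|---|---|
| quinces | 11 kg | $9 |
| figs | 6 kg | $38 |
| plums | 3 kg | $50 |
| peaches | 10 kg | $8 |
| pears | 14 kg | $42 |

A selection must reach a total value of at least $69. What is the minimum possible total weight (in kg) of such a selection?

Subsets with value ≥ 69, sorted by total weight:
- figs+plums: weight 9, value 88
- plums+pears: weight 17, value 92
Minimum weight: 9 kg.

9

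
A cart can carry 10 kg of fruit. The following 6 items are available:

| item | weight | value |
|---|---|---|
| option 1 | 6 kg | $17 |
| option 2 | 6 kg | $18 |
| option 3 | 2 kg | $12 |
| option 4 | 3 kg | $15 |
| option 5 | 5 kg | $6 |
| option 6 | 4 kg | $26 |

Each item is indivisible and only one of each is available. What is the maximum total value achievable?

Check high-value combinations within 10 kg:
- option 3+option 4+option 6: weight 2+3+4=9, value 12+15+26=53
- option 2+option 6: weight 6+4=10, value 18+26=44
- option 1+option 6: weight 6+4=10, value 17+26=43
- option 4+option 6: weight 3+4=7, value 15+26=41
Best: $53.

$53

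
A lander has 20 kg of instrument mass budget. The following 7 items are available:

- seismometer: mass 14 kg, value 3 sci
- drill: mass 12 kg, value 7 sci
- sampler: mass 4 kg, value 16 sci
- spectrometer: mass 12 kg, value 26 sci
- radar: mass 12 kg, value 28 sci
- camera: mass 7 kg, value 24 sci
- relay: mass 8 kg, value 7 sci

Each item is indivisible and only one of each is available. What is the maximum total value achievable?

This is a 0/1 knapsack; check combinations near the capacity.
- radar+camera: mass 12+7=19, value 28+24=52
- spectrometer+camera: mass 12+7=19, value 26+24=50
- sampler+camera+relay: mass 4+7+8=19, value 16+24+7=47
- sampler+radar: mass 4+12=16, value 16+28=44
Best: 52 sci.

52 sci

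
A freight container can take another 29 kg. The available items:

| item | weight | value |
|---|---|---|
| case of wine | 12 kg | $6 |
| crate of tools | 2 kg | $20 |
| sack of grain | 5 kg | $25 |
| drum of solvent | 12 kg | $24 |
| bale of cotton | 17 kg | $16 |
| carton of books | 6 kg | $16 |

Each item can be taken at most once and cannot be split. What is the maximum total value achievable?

Check high-value combinations within 29 kg:
- crate of tools+sack of grain+drum of solvent+carton of books: weight 2+5+12+6=25, value 20+25+24+16=85
- crate of tools+sack of grain+drum of solvent: weight 2+5+12=19, value 20+25+24=69
- case of wine+crate of tools+sack of grain+carton of books: weight 12+2+5+6=25, value 6+20+25+16=67
- sack of grain+drum of solvent+carton of books: weight 5+12+6=23, value 25+24+16=65
Best: $85.

$85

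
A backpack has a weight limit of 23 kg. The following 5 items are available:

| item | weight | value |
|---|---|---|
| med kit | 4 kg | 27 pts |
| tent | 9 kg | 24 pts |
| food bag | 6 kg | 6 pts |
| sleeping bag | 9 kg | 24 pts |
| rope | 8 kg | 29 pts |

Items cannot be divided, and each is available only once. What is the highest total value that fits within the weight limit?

Check high-value combinations within 23 kg:
- med kit+tent+rope: weight 4+9+8=21, value 27+24+29=80
- med kit+sleeping bag+rope: weight 4+9+8=21, value 27+24+29=80
- med kit+tent+sleeping bag: weight 4+9+9=22, value 27+24+24=75
- med kit+food bag+rope: weight 4+6+8=18, value 27+6+29=62
Best: 80 pts.

80 pts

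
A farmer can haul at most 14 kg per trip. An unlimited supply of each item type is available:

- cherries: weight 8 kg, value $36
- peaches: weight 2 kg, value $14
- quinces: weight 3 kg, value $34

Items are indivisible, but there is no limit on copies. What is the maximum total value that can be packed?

$150

Best value-per-unit is quinces at 34/3; filling with it alone gives 4×34 = 136.
Optimal mix: 1×peaches + 4×quinces → weight 14, value 150.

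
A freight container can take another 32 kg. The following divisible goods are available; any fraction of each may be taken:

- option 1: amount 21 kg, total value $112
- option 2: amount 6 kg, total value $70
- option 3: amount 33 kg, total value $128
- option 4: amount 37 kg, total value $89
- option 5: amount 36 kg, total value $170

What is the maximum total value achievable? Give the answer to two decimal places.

Take in order of value per unit:
- option 2 (70/6 per unit): all 6 → value 70, running total 70.00
- option 1 (112/21 per unit): all 21 → value 112, running total 182.00
- option 5 (170/36 per unit): 5 of 36 → value 5×170/36 = 23.6111, running total 205.61
Total 205.61.

205.61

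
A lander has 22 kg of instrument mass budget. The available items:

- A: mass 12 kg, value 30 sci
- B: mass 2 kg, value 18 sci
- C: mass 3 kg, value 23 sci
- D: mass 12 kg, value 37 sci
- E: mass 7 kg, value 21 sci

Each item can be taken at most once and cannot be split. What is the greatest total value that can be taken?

81 sci

This is a 0/1 knapsack; check combinations near the capacity.
- C+D+E: mass 3+12+7=22, value 23+37+21=81
- B+C+D: mass 2+3+12=17, value 18+23+37=78
- B+D+E: mass 2+12+7=21, value 18+37+21=76
- A+C+E: mass 12+3+7=22, value 30+23+21=74
Best: 81 sci.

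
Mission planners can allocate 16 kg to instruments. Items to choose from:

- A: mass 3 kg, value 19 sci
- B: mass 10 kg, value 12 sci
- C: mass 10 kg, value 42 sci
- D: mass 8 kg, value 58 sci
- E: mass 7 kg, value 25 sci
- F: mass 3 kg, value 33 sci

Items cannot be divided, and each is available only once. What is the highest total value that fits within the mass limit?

Check high-value combinations within 16 kg:
- A+D+F: mass 3+8+3=14, value 19+58+33=110
- A+C+F: mass 3+10+3=16, value 19+42+33=94
- D+F: mass 8+3=11, value 58+33=91
- D+E: mass 8+7=15, value 58+25=83
Best: 110 sci.

110 sci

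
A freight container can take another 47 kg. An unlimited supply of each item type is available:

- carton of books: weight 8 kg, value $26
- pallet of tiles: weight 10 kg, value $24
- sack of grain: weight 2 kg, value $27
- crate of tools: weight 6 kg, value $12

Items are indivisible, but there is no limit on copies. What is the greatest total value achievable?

Best value-per-unit is sack of grain at 27/2, and filling with it alone uses weight 23×2=46. No mix of the others beats 23×27 = 621.

$621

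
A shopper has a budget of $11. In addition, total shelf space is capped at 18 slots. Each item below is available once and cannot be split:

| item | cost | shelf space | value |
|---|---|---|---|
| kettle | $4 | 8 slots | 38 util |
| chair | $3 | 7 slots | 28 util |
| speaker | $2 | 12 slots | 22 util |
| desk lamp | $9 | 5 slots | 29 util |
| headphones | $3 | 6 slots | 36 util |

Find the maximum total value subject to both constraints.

74 util

Feasible sets respecting both limits:
- kettle+headphones: cost 7, shelf space 14, value 74
- kettle+chair: cost 7, shelf space 15, value 66
- chair+headphones: cost 6, shelf space 13, value 64
- speaker+headphones: cost 5, shelf space 18, value 58
Best: 74 util.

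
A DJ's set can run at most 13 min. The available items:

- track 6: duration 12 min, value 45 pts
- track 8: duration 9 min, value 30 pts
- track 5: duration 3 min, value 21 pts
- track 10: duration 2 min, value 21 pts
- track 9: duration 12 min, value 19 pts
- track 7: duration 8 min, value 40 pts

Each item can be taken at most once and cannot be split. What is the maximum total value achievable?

82 pts

This is a 0/1 knapsack; check combinations near the capacity.
- track 5+track 10+track 7: duration 3+2+8=13, value 21+21+40=82
- track 10+track 7: duration 2+8=10, value 21+40=61
- track 5+track 7: duration 3+8=11, value 21+40=61
- track 8+track 10: duration 9+2=11, value 30+21=51
- track 8+track 5: duration 9+3=12, value 30+21=51
Best: 82 pts.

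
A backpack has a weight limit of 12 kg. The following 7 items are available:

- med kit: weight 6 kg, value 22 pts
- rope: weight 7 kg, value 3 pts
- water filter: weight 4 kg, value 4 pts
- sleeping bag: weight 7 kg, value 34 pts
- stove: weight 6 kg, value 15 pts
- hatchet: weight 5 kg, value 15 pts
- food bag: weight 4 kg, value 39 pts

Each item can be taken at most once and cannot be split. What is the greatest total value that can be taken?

73 pts

This is a 0/1 knapsack; check combinations near the capacity.
- sleeping bag+food bag: weight 7+4=11, value 34+39=73
- med kit+food bag: weight 6+4=10, value 22+39=61
- hatchet+food bag: weight 5+4=9, value 15+39=54
- stove+food bag: weight 6+4=10, value 15+39=54
- sleeping bag+hatchet: weight 7+5=12, value 34+15=49
Best: 73 pts.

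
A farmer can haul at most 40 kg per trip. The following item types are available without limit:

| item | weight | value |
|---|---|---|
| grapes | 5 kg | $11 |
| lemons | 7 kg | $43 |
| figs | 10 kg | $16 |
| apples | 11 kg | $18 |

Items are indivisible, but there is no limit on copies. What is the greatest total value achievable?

Best value-per-unit is lemons at 43/7; filling with it alone gives 5×43 = 215.
Optimal mix: 1×grapes + 5×lemons → weight 40, value 226.

$226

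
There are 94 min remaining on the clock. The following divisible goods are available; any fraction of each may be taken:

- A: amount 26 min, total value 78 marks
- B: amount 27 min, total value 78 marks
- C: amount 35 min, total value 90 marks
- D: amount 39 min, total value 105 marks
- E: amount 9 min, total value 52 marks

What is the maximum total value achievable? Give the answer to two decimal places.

Take in order of value per unit:
- E (52/9 per unit): all 9 → value 52, running total 52.00
- A (78/26 per unit): all 26 → value 78, running total 130.00
- B (78/27 per unit): all 27 → value 78, running total 208.00
- D (105/39 per unit): 32 of 39 → value 32×105/39 = 86.1538, running total 294.15
Total 294.15.

294.15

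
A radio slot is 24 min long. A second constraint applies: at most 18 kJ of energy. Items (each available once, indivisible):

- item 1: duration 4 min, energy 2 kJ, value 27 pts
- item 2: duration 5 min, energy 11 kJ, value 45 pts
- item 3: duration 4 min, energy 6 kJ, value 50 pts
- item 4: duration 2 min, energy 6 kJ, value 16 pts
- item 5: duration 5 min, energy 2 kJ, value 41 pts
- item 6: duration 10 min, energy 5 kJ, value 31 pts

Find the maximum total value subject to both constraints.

Feasible sets respecting both limits:
- item 1+item 3+item 5+item 6: duration 23, energy 15, value 149
- item 1+item 3+item 4+item 5: duration 15, energy 16, value 134
- item 3+item 5+item 6: duration 19, energy 13, value 122
Best: 149 pts.

149 pts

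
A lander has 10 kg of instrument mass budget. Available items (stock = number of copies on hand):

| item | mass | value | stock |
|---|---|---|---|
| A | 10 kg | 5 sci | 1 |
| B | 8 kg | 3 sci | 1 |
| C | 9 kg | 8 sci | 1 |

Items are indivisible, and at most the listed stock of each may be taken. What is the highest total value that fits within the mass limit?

8 sci

Top feasible selections:
- 1×C: mass 9, value 8
- 1×A: mass 10, value 5
- 1×B: mass 8, value 3
Best: 8 sci.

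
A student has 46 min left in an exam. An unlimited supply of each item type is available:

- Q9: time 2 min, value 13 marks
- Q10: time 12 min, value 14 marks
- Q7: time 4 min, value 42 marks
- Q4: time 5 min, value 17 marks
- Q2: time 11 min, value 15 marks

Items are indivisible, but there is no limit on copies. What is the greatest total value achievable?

475 marks

Best value-per-unit is Q7 at 42/4; filling with it alone gives 11×42 = 462.
Optimal mix: 1×Q9 + 11×Q7 → time 46, value 475.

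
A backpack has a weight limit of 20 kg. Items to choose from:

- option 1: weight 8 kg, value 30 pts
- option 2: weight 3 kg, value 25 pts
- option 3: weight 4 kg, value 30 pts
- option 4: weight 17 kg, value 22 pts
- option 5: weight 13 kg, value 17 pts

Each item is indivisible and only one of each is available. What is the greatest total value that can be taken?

This is a 0/1 knapsack; check combinations near the capacity.
- option 1+option 2+option 3: weight 8+3+4=15, value 30+25+30=85
- option 2+option 3+option 5: weight 3+4+13=20, value 25+30+17=72
- option 1+option 3: weight 8+4=12, value 30+30=60
- option 2+option 3: weight 3+4=7, value 25+30=55
Best: 85 pts.

85 pts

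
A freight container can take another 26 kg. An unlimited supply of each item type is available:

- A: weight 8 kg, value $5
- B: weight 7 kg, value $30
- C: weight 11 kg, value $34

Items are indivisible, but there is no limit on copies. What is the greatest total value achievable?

Best value-per-unit is B at 30/7; filling with it alone gives 3×30 = 90.
Optimal mix: 2×B + 1×C → weight 25, value 94.

$94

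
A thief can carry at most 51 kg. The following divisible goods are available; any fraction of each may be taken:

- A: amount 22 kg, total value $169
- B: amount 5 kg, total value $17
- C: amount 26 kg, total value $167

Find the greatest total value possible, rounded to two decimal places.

Take in order of value per unit:
- A (169/22 per unit): all 22 → value 169, running total 169.00
- C (167/26 per unit): all 26 → value 167, running total 336.00
- B (17/5 per unit): 3 of 5 → value 3×17/5 = 10.2000, running total 346.20
Total 346.20.

346.20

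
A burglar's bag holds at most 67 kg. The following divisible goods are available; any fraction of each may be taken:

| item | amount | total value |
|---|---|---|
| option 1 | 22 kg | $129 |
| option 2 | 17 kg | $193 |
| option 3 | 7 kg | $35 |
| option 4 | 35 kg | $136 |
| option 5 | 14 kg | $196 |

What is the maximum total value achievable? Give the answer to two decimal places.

Take in order of value per unit:
- option 5 (196/14 per unit): all 14 → value 196, running total 196.00
- option 2 (193/17 per unit): all 17 → value 193, running total 389.00
- option 1 (129/22 per unit): all 22 → value 129, running total 518.00
- option 3 (35/7 per unit): all 7 → value 35, running total 553.00
- option 4 (136/35 per unit): 7 of 35 → value 7×136/35 = 27.2000, running total 580.20
Total 580.20.

580.20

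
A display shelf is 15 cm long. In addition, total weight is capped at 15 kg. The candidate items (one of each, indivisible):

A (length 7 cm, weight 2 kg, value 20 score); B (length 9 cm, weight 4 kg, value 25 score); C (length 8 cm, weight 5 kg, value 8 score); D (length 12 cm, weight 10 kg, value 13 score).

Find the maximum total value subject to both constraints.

28 score

Feasible sets respecting both limits:
- A+C: length 15, weight 7, value 28
- B: length 9, weight 4, value 25
- A: length 7, weight 2, value 20
Best: 28 score.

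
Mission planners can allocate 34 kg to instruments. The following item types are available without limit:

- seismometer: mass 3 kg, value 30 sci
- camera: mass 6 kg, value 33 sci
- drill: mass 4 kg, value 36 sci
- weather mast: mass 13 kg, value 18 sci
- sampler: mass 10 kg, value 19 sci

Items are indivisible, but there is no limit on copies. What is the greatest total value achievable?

336 sci

Best value-per-unit is seismometer at 30/3; filling with it alone gives 11×30 = 330.
Optimal mix: 10×seismometer + 1×drill → mass 34, value 336.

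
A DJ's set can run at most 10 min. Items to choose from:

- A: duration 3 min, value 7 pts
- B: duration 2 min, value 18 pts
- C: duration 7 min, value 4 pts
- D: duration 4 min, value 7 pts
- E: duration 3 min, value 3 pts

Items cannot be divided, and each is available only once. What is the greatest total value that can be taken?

Check high-value combinations within 10 min:
- A+B+D: duration 3+2+4=9, value 7+18+7=32
- A+B+E: duration 3+2+3=8, value 7+18+3=28
- B+D+E: duration 2+4+3=9, value 18+7+3=28
- A+B: duration 3+2=5, value 7+18=25
Best: 32 pts.

32 pts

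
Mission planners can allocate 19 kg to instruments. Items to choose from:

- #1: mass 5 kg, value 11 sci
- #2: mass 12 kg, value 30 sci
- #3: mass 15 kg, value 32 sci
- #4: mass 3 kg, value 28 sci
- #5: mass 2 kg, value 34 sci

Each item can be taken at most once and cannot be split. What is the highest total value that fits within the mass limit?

Check high-value combinations within 19 kg:
- #2+#4+#5: mass 12+3+2=17, value 30+28+34=92
- #1+#2+#5: mass 5+12+2=19, value 11+30+34=75
- #1+#4+#5: mass 5+3+2=10, value 11+28+34=73
- #3+#5: mass 15+2=17, value 32+34=66
- #2+#5: mass 12+2=14, value 30+34=64
Best: 92 sci.

92 sci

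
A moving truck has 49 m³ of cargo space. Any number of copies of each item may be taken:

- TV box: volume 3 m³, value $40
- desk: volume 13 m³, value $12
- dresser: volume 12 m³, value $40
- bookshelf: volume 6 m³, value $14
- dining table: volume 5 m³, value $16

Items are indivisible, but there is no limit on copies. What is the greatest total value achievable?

$640

Best value-per-unit is TV box at 40/3, and filling with it alone uses volume 16×3=48. No mix of the others beats 16×40 = 640.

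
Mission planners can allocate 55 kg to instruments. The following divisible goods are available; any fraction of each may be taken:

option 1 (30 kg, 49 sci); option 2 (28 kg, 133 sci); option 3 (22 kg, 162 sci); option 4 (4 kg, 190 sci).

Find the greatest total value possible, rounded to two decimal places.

486.63

Take in order of value per unit:
- option 4 (190/4 per unit): all 4 → value 190, running total 190.00
- option 3 (162/22 per unit): all 22 → value 162, running total 352.00
- option 2 (133/28 per unit): all 28 → value 133, running total 485.00
- option 1 (49/30 per unit): 1 of 30 → value 1×49/30 = 1.6333, running total 486.63
Total 486.63.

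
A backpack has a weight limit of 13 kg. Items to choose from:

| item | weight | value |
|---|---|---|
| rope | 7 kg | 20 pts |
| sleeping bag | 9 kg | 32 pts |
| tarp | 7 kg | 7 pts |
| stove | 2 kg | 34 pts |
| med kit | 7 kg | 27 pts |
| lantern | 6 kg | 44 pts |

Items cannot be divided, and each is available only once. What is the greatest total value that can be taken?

Check high-value combinations within 13 kg:
- stove+lantern: weight 2+6=8, value 34+44=78
- med kit+lantern: weight 7+6=13, value 27+44=71
- sleeping bag+stove: weight 9+2=11, value 32+34=66
- rope+lantern: weight 7+6=13, value 20+44=64
Best: 78 pts.

78 pts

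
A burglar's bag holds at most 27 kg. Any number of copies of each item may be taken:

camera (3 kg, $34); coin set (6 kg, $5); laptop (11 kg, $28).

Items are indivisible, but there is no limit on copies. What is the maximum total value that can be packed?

Best value-per-unit is camera at 34/3, and filling with it alone uses weight 9×3=27. No mix of the others beats 9×34 = 306.

$306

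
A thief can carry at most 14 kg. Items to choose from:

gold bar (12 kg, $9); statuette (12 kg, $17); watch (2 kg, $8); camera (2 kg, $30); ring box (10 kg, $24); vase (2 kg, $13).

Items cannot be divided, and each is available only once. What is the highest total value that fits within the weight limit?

$67

This is a 0/1 knapsack; check combinations near the capacity.
- camera+ring box+vase: weight 2+10+2=14, value 30+24+13=67
- watch+camera+ring box: weight 2+2+10=14, value 8+30+24=62
- camera+ring box: weight 2+10=12, value 30+24=54
- watch+camera+vase: weight 2+2+2=6, value 8+30+13=51
- statuette+camera: weight 12+2=14, value 17+30=47
Best: $67.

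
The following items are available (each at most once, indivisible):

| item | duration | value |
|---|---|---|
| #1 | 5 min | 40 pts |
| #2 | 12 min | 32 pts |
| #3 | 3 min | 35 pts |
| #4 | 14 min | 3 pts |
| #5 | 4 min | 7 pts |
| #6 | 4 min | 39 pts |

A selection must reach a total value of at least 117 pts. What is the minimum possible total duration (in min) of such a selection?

16

Subsets with value ≥ 117, sorted by total duration:
- #1+#3+#5+#6: duration 16, value 121
- #1+#2+#3+#6: duration 24, value 146
- #1+#2+#5+#6: duration 25, value 118
Minimum duration: 16 min.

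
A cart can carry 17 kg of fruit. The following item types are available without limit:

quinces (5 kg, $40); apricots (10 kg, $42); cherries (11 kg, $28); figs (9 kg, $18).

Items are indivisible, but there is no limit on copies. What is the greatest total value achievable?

Best value-per-unit is quinces at 40/5, and filling with it alone uses weight 3×5=15. No mix of the others beats 3×40 = 120.

$120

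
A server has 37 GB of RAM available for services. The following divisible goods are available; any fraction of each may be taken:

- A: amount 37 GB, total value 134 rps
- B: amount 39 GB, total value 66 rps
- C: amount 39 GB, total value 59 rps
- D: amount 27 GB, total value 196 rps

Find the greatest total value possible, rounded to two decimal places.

Take in order of value per unit:
- D (196/27 per unit): all 27 → value 196, running total 196.00
- A (134/37 per unit): 10 of 37 → value 10×134/37 = 36.2162, running total 232.22
Total 232.22.

232.22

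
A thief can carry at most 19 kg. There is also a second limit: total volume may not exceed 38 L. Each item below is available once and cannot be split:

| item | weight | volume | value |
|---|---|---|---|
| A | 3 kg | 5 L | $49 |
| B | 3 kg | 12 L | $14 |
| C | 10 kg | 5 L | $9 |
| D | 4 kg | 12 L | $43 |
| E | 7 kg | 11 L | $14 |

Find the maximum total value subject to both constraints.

Feasible sets respecting both limits:
- A+B+D: weight 10, volume 29, value 106
- A+D+E: weight 14, volume 28, value 106
- A+C+D: weight 17, volume 22, value 101
Best: $106.

$106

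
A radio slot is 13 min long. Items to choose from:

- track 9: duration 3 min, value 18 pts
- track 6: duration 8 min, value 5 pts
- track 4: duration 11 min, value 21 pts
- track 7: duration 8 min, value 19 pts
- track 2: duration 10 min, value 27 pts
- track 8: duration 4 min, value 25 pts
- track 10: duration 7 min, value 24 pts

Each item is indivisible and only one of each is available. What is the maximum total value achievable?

49 pts

Check high-value combinations within 13 min:
- track 8+track 10: duration 4+7=11, value 25+24=49
- track 9+track 2: duration 3+10=13, value 18+27=45
- track 7+track 8: duration 8+4=12, value 19+25=44
Best: 49 pts.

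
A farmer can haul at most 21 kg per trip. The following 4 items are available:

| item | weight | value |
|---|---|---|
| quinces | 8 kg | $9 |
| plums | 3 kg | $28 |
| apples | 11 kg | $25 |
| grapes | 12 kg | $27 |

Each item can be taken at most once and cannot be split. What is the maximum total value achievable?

Check high-value combinations within 21 kg:
- plums+grapes: weight 3+12=15, value 28+27=55
- plums+apples: weight 3+11=14, value 28+25=53
- quinces+plums: weight 8+3=11, value 9+28=37
Best: $55.

$55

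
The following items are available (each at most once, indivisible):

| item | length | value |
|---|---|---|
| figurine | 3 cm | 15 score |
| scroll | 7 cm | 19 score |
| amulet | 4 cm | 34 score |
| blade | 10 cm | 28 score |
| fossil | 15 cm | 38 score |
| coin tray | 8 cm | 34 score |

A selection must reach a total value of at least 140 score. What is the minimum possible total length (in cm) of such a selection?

Subsets with value ≥ 140, sorted by total length:
- figurine+scroll+amulet+fossil+coin tray: length 37, value 140
- figurine+amulet+blade+fossil+coin tray: length 40, value 149
- scroll+amulet+blade+fossil+coin tray: length 44, value 153
- figurine+scroll+amulet+blade+fossil+coin tray: length 47, value 168
Minimum length: 37 cm.

37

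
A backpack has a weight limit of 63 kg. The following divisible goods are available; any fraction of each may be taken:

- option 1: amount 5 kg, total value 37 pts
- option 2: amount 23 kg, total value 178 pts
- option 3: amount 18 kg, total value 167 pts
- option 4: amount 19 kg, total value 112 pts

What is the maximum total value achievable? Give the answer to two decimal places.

482.21

Take in order of value per unit:
- option 3 (167/18 per unit): all 18 → value 167, running total 167.00
- option 2 (178/23 per unit): all 23 → value 178, running total 345.00
- option 1 (37/5 per unit): all 5 → value 37, running total 382.00
- option 4 (112/19 per unit): 17 of 19 → value 17×112/19 = 100.2105, running total 482.21
Total 482.21.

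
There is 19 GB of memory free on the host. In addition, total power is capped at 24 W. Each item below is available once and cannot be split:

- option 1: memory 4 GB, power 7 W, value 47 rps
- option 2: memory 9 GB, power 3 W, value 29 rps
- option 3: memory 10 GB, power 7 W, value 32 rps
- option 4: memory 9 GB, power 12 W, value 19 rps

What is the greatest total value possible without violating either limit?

Feasible sets respecting both limits:
- option 1+option 3: memory 14, power 14, value 79
- option 1+option 2: memory 13, power 10, value 76
- option 1+option 4: memory 13, power 19, value 66
Best: 79 rps.

79 rps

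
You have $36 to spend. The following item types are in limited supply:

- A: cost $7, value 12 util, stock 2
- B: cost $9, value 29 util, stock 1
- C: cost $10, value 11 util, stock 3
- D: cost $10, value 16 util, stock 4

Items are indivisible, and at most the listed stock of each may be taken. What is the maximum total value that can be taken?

73 util

Top feasible selections:
- 1×A + 1×B + 2×D: cost 36, value 73
- 2×A + 1×B + 1×D: cost 33, value 69
- 1×A + 1×B + 1×C + 1×D: cost 36, value 68
Best: 73 util.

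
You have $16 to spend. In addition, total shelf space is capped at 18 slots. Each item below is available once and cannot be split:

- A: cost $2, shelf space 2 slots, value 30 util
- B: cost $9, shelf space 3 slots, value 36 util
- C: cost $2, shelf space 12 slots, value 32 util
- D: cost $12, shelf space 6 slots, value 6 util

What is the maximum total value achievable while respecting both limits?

98 util

Feasible sets respecting both limits:
- A+B+C: cost 13, shelf space 17, value 98
- B+C: cost 11, shelf space 15, value 68
- A+B: cost 11, shelf space 5, value 66
Best: 98 util.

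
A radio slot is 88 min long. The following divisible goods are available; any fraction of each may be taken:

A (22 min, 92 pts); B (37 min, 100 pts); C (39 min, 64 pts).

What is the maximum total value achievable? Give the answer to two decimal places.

239.59

Take in order of value per unit:
- A (92/22 per unit): all 22 → value 92, running total 92.00
- B (100/37 per unit): all 37 → value 100, running total 192.00
- C (64/39 per unit): 29 of 39 → value 29×64/39 = 47.5897, running total 239.59
Total 239.59.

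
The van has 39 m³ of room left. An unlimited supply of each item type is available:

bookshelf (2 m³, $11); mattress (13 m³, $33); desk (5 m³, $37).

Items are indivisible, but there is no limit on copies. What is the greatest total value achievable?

$281

Best value-per-unit is desk at 37/5; filling with it alone gives 7×37 = 259.
Optimal mix: 2×bookshelf + 7×desk → volume 39, value 281.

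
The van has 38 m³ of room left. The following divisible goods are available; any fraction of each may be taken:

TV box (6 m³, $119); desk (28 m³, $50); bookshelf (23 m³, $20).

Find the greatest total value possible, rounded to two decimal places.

Take in order of value per unit:
- TV box (119/6 per unit): all 6 → value 119, running total 119.00
- desk (50/28 per unit): all 28 → value 50, running total 169.00
- bookshelf (20/23 per unit): 4 of 23 → value 4×20/23 = 3.4783, running total 172.48
Total 172.48.

172.48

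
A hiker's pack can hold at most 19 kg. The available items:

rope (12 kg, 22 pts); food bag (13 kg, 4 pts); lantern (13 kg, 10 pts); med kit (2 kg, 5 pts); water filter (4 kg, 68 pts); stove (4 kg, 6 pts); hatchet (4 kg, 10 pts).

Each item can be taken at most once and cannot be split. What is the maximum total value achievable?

Check high-value combinations within 19 kg:
- rope+med kit+water filter: weight 12+2+4=18, value 22+5+68=95
- rope+water filter: weight 12+4=16, value 22+68=90
- med kit+water filter+stove+hatchet: weight 2+4+4+4=14, value 5+68+6+10=89
Best: 95 pts.

95 pts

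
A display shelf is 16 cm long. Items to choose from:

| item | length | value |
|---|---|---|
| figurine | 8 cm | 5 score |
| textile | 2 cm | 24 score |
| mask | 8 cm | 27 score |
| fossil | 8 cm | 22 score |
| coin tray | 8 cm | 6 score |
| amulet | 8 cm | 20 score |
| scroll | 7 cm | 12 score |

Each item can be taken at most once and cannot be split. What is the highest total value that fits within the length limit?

Check high-value combinations within 16 cm:
- textile+mask: length 2+8=10, value 24+27=51
- mask+fossil: length 8+8=16, value 27+22=49
- mask+amulet: length 8+8=16, value 27+20=47
- textile+fossil: length 2+8=10, value 24+22=46
- textile+amulet: length 2+8=10, value 24+20=44
Best: 51 score.

51 score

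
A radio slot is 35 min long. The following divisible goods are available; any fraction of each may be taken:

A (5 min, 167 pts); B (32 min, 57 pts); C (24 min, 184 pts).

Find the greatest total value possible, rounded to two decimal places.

361.69

Take in order of value per unit:
- A (167/5 per unit): all 5 → value 167, running total 167.00
- C (184/24 per unit): all 24 → value 184, running total 351.00
- B (57/32 per unit): 6 of 32 → value 6×57/32 = 10.6875, running total 361.69
Total 361.69.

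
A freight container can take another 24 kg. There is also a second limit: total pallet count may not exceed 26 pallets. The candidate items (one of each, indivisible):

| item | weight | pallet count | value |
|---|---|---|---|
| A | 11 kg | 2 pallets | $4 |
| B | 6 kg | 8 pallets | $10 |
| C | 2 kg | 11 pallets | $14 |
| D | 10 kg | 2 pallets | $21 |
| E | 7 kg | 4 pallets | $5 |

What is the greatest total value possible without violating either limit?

Feasible sets respecting both limits:
- B+C+D: weight 18, pallet count 21, value 45
- C+D+E: weight 19, pallet count 17, value 40
- A+C+D: weight 23, pallet count 15, value 39
- B+D+E: weight 23, pallet count 14, value 36
Best: $45.

$45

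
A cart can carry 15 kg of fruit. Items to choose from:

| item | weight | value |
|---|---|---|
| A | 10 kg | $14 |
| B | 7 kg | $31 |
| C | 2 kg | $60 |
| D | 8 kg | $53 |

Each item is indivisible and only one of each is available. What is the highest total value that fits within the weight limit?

This is a 0/1 knapsack; check combinations near the capacity.
- C+D: weight 2+8=10, value 60+53=113
- B+C: weight 7+2=9, value 31+60=91
- B+D: weight 7+8=15, value 31+53=84
- A+C: weight 10+2=12, value 14+60=74
- C: weight 2, value 60
Best: $113.

$113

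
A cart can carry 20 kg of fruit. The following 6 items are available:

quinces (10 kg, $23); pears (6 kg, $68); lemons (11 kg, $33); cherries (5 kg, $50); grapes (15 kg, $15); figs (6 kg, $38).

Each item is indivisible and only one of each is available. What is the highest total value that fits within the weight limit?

$156

Check high-value combinations within 20 kg:
- pears+cherries+figs: weight 6+5+6=17, value 68+50+38=156
- pears+cherries: weight 6+5=11, value 68+50=118
- pears+figs: weight 6+6=12, value 68+38=106
- pears+lemons: weight 6+11=17, value 68+33=101
Best: $156.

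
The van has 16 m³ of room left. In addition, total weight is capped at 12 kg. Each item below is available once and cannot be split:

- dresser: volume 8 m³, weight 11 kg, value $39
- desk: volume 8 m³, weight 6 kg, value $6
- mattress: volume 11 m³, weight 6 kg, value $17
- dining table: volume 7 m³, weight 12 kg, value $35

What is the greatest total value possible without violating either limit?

$39

Feasible sets respecting both limits:
- dresser: volume 8, weight 11, value 39
- dining table: volume 7, weight 12, value 35
- mattress: volume 11, weight 6, value 17
Best: $39.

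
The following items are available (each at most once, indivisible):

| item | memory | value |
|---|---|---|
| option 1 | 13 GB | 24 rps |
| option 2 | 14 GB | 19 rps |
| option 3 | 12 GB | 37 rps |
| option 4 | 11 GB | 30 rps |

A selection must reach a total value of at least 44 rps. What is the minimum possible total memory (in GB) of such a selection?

Subsets with value ≥ 44, sorted by total memory:
- option 3+option 4: memory 23, value 67
- option 1+option 4: memory 24, value 54
Minimum memory: 23 GB.

23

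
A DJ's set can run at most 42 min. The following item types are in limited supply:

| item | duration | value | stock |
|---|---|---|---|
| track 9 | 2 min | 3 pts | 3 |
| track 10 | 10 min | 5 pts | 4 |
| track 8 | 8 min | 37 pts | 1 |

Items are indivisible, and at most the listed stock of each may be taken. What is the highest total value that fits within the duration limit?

Top feasible selections:
- 2×track 9 + 3×track 10 + 1×track 8: duration 42, value 58
- 3×track 9 + 2×track 10 + 1×track 8: duration 34, value 56
Best: 58 pts.

58 pts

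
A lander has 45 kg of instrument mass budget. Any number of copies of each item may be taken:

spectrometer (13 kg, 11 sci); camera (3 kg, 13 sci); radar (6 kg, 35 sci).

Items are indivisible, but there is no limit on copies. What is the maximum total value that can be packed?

Best value-per-unit is radar at 35/6; filling with it alone gives 7×35 = 245.
Optimal mix: 1×camera + 7×radar → mass 45, value 258.

258 sci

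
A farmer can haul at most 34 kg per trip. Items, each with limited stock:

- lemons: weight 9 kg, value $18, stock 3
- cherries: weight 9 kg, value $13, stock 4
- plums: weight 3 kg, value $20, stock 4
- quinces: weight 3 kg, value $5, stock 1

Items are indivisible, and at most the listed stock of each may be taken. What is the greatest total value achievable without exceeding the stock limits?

$121

Best selections within weight 34 and stock limits:
- 2×lemons + 4×plums + 1×quinces: weight 33, value 121
- 2×lemons + 4×plums: weight 30, value 116
- 1×lemons + 1×cherries + 4×plums + 1×quinces: weight 33, value 116
- 1×lemons + 1×cherries + 4×plums: weight 30, value 111
Best: $121.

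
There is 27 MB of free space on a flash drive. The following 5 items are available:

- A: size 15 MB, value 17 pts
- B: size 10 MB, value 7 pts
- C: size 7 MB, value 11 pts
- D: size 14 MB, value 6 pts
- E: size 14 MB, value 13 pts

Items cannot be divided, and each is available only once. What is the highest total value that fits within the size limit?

This is a 0/1 knapsack; check combinations near the capacity.
- A+C: size 15+7=22, value 17+11=28
- C+E: size 7+14=21, value 11+13=24
- A+B: size 15+10=25, value 17+7=24
- B+E: size 10+14=24, value 7+13=20
Best: 28 pts.

28 pts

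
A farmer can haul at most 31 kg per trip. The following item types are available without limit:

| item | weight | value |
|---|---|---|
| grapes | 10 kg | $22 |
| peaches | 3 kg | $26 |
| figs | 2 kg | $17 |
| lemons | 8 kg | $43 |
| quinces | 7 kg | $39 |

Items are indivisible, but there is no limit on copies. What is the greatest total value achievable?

$268

Best value-per-unit is peaches at 26/3; filling with it alone gives 10×26 = 260.
Optimal mix: 9×peaches + 2×figs → weight 31, value 268.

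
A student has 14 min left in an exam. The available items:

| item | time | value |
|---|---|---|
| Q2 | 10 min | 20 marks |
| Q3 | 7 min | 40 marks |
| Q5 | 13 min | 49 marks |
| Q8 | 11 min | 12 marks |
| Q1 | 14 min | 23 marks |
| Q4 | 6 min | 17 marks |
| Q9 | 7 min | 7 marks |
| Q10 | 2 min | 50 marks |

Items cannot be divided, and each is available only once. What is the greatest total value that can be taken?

Check high-value combinations within 14 min:
- Q3+Q10: time 7+2=9, value 40+50=90
- Q2+Q10: time 10+2=12, value 20+50=70
- Q4+Q10: time 6+2=8, value 17+50=67
Best: 90 marks.

90 marks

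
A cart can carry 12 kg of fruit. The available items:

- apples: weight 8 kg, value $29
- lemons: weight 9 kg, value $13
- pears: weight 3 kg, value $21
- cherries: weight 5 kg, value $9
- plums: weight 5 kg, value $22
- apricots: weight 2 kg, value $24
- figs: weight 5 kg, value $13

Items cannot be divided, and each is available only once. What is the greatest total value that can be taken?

This is a 0/1 knapsack; check combinations near the capacity.
- pears+plums+apricots: weight 3+5+2=10, value 21+22+24=67
- plums+apricots+figs: weight 5+2+5=12, value 22+24+13=59
- pears+apricots+figs: weight 3+2+5=10, value 21+24+13=58
Best: $67.

$67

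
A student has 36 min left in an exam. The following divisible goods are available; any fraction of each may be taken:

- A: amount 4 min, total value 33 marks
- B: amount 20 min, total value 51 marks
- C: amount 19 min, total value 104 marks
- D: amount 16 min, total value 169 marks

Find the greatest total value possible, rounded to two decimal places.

Take in order of value per unit:
- D (169/16 per unit): all 16 → value 169, running total 169.00
- A (33/4 per unit): all 4 → value 33, running total 202.00
- C (104/19 per unit): 16 of 19 → value 16×104/19 = 87.5789, running total 289.58
Total 289.58.

289.58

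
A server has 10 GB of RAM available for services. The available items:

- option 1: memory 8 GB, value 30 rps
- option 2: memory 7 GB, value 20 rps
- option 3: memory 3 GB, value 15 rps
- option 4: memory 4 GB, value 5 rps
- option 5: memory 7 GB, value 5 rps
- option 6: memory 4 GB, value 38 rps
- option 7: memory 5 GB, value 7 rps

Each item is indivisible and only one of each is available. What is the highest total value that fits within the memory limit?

53 rps

Check high-value combinations within 10 GB:
- option 3+option 6: memory 3+4=7, value 15+38=53
- option 6+option 7: memory 4+5=9, value 38+7=45
- option 4+option 6: memory 4+4=8, value 5+38=43
- option 6: memory 4, value 38
Best: 53 rps.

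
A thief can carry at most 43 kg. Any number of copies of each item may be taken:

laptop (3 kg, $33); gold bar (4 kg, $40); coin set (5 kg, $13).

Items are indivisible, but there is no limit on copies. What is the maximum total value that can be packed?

Best value-per-unit is laptop at 33/3; filling with it alone gives 14×33 = 462.
Optimal mix: 13×laptop + 1×gold bar → weight 43, value 469.

$469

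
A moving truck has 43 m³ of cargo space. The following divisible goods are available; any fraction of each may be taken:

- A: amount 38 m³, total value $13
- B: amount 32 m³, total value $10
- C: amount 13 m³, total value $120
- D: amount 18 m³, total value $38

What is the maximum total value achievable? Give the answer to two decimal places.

Take in order of value per unit:
- C (120/13 per unit): all 13 → value 120, running total 120.00
- D (38/18 per unit): all 18 → value 38, running total 158.00
- A (13/38 per unit): 12 of 38 → value 12×13/38 = 4.1053, running total 162.11
Total 162.11.

162.11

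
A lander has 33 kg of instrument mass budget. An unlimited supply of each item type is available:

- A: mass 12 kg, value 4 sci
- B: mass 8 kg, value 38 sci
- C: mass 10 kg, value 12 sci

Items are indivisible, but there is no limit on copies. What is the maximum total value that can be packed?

152 sci

Best value-per-unit is B at 38/8, and filling with it alone uses mass 4×8=32. No mix of the others beats 4×38 = 152.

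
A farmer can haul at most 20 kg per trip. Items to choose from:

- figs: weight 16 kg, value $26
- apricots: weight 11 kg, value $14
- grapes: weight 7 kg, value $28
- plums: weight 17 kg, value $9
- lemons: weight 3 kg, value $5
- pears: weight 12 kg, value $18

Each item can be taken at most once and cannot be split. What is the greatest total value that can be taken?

This is a 0/1 knapsack; check combinations near the capacity.
- grapes+pears: weight 7+12=19, value 28+18=46
- apricots+grapes: weight 11+7=18, value 14+28=42
- grapes+lemons: weight 7+3=10, value 28+5=33
Best: $46.

$46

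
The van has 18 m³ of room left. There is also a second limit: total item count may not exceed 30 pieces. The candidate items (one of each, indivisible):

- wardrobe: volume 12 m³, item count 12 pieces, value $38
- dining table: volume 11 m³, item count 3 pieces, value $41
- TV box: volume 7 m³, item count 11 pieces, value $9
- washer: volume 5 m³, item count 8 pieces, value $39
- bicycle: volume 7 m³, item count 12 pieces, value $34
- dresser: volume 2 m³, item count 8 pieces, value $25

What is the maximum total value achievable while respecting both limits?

Feasible sets respecting both limits:
- dining table+washer+dresser: volume 18, item count 19, value 105
- washer+bicycle+dresser: volume 14, item count 28, value 98
- dining table+washer: volume 16, item count 11, value 80
Best: $105.

$105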